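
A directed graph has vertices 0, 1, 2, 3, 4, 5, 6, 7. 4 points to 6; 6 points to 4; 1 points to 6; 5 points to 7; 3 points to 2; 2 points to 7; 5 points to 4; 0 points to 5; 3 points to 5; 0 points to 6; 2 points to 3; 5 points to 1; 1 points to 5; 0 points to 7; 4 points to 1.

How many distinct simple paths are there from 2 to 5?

1

2→3→5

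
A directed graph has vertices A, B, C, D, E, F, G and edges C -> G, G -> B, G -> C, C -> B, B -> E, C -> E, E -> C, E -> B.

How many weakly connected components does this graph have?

From A: component {A}.
From B: component {B, C, E, G}.
From D: component {D}.
From F: component {F}.
That's 4 components.

4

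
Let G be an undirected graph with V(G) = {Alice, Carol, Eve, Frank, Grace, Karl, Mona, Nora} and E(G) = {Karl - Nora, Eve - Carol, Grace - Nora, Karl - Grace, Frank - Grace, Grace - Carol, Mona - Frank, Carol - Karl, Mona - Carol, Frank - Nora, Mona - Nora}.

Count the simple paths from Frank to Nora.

11

Frank–Grace–Carol–Karl–Nora
Frank–Grace–Carol–Mona–Nora
Frank–Grace–Karl–Carol–Mona–Nora
Frank–Grace–Karl–Nora
Frank–Grace–Nora
Frank–Mona–Carol–Grace–Karl–Nora
Frank–Mona–Carol–Grace–Nora
Frank–Mona–Carol–Karl–Grace–Nora
Frank–Mona–Carol–Karl–Nora
Frank–Mona–Nora
Frank–Nora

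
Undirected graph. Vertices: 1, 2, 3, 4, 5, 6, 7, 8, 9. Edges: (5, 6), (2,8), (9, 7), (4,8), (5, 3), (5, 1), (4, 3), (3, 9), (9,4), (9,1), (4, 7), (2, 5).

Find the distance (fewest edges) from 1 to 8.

Distance 0: 1.
Distance 1: 5, 9.
Distance 2: 2, 3, 4, 6, 7.
Distance 3: 8 — contains 8.

3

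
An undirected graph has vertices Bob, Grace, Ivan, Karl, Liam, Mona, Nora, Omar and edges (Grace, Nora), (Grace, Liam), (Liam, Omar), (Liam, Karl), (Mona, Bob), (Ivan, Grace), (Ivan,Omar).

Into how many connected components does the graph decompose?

2

From Bob: component {Bob, Mona}.
From Grace: component {Grace, Ivan, Karl, Liam, Nora, Omar}.
That's 2 components.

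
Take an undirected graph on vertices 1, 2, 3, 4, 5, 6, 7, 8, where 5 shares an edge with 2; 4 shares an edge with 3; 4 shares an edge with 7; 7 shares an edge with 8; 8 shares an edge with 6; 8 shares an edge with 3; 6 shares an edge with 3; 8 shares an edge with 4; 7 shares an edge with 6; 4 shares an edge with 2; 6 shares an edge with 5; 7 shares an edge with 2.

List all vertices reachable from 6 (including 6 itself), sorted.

Start at 6.
Its neighbours: 3, 5, 7, 8.
Then their neighbours: 2, 4.
Nothing further is reachable.

2, 3, 4, 5, 6, 7, 8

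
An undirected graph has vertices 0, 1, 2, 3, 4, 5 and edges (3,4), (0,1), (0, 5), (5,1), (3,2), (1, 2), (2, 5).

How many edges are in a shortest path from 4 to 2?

Distance 0: 4.
Distance 1: 3.
Distance 2: 2 — contains 2.

2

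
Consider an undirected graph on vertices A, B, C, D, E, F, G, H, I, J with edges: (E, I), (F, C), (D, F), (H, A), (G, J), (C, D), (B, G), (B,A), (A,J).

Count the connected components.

From A: component {A, B, G, H, J}.
From C: component {C, D, F}.
From E: component {E, I}.
That's 3 components.

3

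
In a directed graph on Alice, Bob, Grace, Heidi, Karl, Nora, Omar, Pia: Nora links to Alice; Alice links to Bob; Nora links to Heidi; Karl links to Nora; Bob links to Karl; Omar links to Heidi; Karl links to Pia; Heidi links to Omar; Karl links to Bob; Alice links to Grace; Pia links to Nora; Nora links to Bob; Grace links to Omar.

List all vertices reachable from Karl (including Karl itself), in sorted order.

Alice, Bob, Grace, Heidi, Karl, Nora, Omar, Pia

Start at Karl.
Its neighbours: Bob, Nora, Pia.
Then their neighbours: Alice, Heidi.
Then next layer: Grace, Omar.
Every vertex is now reached.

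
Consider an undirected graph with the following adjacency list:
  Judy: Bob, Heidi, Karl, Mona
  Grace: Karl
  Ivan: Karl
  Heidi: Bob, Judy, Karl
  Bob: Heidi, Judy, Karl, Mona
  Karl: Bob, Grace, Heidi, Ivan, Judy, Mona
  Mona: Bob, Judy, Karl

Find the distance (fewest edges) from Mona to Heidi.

2

Distance 0: Mona.
Distance 1: Bob, Judy, Karl.
Distance 2: Grace, Heidi, Ivan — contains Heidi.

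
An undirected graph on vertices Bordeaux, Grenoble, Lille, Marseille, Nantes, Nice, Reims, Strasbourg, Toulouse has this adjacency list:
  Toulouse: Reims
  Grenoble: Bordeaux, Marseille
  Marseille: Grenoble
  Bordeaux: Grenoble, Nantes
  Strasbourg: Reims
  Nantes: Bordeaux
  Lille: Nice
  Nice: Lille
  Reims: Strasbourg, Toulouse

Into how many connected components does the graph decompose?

From Bordeaux: component {Bordeaux, Grenoble, Marseille, Nantes}.
From Lille: component {Lille, Nice}.
From Reims: component {Reims, Strasbourg, Toulouse}.
That's 3 components.

3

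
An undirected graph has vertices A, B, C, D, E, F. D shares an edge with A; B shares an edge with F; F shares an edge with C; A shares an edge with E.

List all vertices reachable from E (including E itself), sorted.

A, D, E

Start at E.
Its neighbours: A.
Then their neighbours: D.
Nothing further is reachable.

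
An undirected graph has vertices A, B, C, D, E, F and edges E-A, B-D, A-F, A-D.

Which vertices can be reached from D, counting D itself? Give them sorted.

Start at D.
Its neighbours: A, B.
Then their neighbours: E, F.
Nothing further is reachable.

A, B, D, E, F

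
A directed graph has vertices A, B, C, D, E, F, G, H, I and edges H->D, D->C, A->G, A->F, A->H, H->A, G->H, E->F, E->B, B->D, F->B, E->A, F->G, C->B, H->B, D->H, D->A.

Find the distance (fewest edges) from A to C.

Distance 0: A.
Distance 1: F, G, H.
Distance 2: B, D.
Distance 3: C — contains C.

3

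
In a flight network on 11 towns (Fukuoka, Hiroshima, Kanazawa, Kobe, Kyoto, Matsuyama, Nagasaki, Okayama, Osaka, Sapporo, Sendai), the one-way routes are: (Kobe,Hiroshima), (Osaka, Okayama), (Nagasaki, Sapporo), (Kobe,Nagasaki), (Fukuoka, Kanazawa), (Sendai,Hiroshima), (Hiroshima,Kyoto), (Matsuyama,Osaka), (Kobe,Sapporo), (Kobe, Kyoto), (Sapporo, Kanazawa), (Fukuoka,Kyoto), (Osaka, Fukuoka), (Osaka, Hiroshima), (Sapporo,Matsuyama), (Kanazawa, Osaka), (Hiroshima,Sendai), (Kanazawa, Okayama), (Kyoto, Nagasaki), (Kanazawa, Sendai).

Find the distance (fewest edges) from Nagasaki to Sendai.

Distance 0: Nagasaki.
Distance 1: Sapporo.
Distance 2: Kanazawa, Matsuyama.
Distance 3: Okayama, Osaka, Sendai — contains Sendai.

3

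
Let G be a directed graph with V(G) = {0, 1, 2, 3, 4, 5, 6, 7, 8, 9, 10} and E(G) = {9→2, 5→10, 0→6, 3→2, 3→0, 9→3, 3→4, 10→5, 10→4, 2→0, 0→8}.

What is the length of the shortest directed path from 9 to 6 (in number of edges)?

Distance 0: 9.
Distance 1: 2, 3.
Distance 2: 0, 4.
Distance 3: 6, 8 — contains 6.

3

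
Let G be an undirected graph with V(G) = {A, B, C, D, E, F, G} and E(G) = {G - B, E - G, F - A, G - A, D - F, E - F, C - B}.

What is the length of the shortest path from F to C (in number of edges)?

Distance 0: F.
Distance 1: A, D, E.
Distance 2: G.
Distance 3: B.
Distance 4: C — contains C.

4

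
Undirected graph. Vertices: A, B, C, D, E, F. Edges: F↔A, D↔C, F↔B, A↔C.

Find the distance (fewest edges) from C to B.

Distance 0: C.
Distance 1: A, D.
Distance 2: F.
Distance 3: B — contains B.

3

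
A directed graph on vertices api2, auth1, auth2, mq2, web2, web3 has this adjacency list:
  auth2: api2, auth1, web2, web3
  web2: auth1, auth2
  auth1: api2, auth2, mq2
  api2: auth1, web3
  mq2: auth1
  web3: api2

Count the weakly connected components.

From api2: component {api2, auth1, auth2, mq2, web2, web3}.
That's 1 component.

1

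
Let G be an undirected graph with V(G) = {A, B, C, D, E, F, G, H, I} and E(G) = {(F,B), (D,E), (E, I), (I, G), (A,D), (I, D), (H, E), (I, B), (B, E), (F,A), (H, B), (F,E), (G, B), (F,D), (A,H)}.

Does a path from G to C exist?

No

Explore from G.
Distance 1: reach B, I.
Distance 2: reach D, E, F, H.
Distance 3: reach A.
The search is exhausted without reaching C; it lies in a different component.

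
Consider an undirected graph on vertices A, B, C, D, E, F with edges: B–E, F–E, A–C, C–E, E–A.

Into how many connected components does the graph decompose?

From A: component {A, B, C, E, F}.
From D: component {D}.
That's 2 components.

2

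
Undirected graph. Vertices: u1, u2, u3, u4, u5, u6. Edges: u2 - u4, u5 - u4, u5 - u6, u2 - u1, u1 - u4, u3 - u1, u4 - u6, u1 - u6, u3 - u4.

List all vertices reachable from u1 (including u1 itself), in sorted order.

Start at u1.
Its neighbours: u2, u3, u4, u6.
Then their neighbours: u5.
Every vertex is now reached.

u1, u2, u3, u4, u5, u6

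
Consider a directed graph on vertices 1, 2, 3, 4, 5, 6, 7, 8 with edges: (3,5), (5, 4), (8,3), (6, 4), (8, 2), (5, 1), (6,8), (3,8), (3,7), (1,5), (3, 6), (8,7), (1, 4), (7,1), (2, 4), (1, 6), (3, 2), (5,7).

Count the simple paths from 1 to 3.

1

1→6→8→3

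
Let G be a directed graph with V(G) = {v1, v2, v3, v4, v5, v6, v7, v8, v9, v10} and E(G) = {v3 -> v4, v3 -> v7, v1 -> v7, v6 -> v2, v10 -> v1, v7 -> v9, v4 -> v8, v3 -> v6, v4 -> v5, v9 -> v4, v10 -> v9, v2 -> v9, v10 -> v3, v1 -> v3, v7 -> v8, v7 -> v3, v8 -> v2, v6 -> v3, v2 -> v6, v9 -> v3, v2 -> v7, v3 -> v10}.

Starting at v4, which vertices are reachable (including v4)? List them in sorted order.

Start at v4.
Its neighbours: v5, v8.
Then their neighbours: v2.
Then next layer: v6, v7, v9.
Then next layer: v3.
Then next layer: v10.
Then next layer: v1.
Every vertex is now reached.

v1, v2, v3, v4, v5, v6, v7, v8, v9, v10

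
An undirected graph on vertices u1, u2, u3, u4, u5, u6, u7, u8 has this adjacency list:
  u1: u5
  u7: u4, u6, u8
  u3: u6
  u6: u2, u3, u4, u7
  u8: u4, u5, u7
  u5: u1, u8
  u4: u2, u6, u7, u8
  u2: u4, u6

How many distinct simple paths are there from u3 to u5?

u3–u6–u2–u4–u7–u8–u5
u3–u6–u2–u4–u8–u5
u3–u6–u4–u7–u8–u5
u3–u6–u4–u8–u5
u3–u6–u7–u4–u8–u5
u3–u6–u7–u8–u5

6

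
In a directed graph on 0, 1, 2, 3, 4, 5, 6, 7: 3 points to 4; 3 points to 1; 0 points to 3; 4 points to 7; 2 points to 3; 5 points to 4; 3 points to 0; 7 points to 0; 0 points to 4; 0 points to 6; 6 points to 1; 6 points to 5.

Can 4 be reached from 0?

Explore from 0.
Distance 1: reach 3, 4, 6.
Found 4.

Yes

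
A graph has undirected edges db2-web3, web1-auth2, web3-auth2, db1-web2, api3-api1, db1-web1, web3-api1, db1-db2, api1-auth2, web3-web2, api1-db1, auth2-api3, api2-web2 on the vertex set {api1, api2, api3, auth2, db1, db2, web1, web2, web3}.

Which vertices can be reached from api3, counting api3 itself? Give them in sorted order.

Start at api3.
Its neighbours: api1, auth2.
Then their neighbours: db1, web1, web3.
Then next layer: db2, web2.
Then next layer: api2.
Every vertex is now reached.

api1, api2, api3, auth2, db1, db2, web1, web2, web3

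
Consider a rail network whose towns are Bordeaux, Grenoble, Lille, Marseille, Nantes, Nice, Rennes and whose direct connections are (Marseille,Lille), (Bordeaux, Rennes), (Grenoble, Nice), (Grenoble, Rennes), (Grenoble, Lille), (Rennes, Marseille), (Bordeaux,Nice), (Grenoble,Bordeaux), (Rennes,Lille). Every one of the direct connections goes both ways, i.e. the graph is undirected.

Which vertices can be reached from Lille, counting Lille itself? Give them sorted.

Bordeaux, Grenoble, Lille, Marseille, Nice, Rennes

Start at Lille.
Its neighbours: Grenoble, Marseille, Rennes.
Then their neighbours: Bordeaux, Nice.
Nothing further is reachable.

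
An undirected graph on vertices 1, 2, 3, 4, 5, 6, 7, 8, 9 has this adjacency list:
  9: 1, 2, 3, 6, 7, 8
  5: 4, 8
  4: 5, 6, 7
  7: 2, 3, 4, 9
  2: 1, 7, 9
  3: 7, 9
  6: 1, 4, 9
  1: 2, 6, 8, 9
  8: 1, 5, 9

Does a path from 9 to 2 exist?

Explore from 9.
Distance 1: reach 1, 2, 3, 6, 7, 8.
Found 2.

Yes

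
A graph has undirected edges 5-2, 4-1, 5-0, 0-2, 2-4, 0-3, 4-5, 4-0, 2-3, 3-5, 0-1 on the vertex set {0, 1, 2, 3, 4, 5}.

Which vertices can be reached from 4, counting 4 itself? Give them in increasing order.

0, 1, 2, 3, 4, 5

Start at 4.
Its neighbours: 0, 1, 2, 5.
Then their neighbours: 3.
Every vertex is now reached.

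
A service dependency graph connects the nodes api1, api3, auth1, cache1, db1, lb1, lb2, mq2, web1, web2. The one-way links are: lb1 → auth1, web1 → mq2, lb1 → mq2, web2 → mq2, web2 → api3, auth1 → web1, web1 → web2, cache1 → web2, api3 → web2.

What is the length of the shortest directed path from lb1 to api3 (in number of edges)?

Distance 0: lb1.
Distance 1: auth1, mq2.
Distance 2: web1.
Distance 3: web2.
Distance 4: api3 — contains api3.

4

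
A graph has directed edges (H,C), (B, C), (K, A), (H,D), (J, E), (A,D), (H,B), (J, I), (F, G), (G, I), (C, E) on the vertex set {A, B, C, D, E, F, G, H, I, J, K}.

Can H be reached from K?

Explore from K.
Distance 1: reach A.
Distance 2: reach D.
The search from K is exhausted; no directed path reaches H.

No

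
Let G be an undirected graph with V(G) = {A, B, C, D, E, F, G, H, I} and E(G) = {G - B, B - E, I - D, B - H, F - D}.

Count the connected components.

4

From A: component {A}.
From B: component {B, E, G, H}.
From C: component {C}.
From D: component {D, F, I}.
That's 4 components.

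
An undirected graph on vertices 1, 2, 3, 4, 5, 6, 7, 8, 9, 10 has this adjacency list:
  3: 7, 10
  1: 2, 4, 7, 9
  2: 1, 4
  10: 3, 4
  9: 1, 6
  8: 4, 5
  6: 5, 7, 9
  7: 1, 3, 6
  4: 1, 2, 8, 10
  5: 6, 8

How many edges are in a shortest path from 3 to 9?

3

Distance 0: 3.
Distance 1: 7, 10.
Distance 2: 1, 4, 6.
Distance 3: 2, 5, 8, 9 — contains 9.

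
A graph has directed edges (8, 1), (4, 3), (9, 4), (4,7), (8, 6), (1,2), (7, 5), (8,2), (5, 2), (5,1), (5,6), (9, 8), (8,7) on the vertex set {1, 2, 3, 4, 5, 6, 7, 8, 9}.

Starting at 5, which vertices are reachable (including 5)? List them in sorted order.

1, 2, 5, 6

Start at 5.
Its neighbours: 1, 2, 6.
Nothing further is reachable.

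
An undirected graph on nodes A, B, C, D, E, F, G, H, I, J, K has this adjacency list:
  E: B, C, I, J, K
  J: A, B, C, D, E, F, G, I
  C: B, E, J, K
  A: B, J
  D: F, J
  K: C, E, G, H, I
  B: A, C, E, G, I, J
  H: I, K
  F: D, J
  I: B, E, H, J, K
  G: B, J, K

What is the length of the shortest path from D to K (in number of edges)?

3

Distance 0: D.
Distance 1: F, J.
Distance 2: A, B, C, E, G, I.
Distance 3: H, K — contains K.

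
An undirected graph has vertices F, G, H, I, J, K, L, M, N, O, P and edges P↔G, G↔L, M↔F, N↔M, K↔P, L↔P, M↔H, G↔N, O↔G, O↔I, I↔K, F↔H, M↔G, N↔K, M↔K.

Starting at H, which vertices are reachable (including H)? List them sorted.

Start at H.
Its neighbours: F, M.
Then their neighbours: G, K, N.
Then next layer: I, L, O, P.
Nothing further is reachable.

F, G, H, I, K, L, M, N, O, P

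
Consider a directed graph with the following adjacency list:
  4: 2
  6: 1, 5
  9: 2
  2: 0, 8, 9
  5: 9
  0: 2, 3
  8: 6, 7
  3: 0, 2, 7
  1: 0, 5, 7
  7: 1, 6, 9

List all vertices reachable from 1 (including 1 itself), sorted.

0, 1, 2, 3, 5, 6, 7, 8, 9

Start at 1.
Its neighbours: 0, 5, 7.
Then their neighbours: 2, 3, 6, 9.
Then next layer: 8.
Nothing further is reachable.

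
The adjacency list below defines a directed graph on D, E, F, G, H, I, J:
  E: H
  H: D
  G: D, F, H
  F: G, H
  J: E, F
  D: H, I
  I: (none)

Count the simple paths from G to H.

3

G→D→H
G→F→H
G→H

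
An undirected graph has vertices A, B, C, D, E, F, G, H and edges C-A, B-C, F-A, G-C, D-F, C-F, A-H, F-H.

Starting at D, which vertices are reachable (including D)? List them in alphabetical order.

A, B, C, D, F, G, H

Start at D.
Its neighbours: F.
Then their neighbours: A, C, H.
Then next layer: B, G.
Nothing further is reachable.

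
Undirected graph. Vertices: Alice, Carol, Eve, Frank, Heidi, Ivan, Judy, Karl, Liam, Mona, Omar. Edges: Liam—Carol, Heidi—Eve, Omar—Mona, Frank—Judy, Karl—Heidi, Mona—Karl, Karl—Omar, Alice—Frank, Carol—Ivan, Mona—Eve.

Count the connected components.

From Alice: component {Alice, Frank, Judy}.
From Carol: component {Carol, Ivan, Liam}.
From Eve: component {Eve, Heidi, Karl, Mona, Omar}.
That's 3 components.

3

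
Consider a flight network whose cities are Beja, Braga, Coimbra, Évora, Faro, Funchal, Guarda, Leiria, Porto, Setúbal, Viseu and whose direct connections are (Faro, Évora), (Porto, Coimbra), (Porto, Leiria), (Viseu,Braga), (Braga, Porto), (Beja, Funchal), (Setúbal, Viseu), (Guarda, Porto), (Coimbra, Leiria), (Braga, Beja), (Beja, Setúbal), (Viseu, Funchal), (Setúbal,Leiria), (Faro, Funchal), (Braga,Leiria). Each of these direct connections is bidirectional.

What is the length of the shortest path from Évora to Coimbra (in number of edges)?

6

Distance 0: Évora.
Distance 1: Faro.
Distance 2: Funchal.
Distance 3: Beja, Viseu.
Distance 4: Braga, Setúbal.
Distance 5: Leiria, Porto.
Distance 6: Coimbra, Guarda — contains Coimbra.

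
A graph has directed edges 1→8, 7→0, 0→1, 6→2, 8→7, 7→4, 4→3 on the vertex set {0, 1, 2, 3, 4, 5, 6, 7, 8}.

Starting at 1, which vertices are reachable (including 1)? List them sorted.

Start at 1.
Its neighbours: 8.
Then their neighbours: 7.
Then next layer: 0, 4.
Then next layer: 3.
Nothing further is reachable.

0, 1, 3, 4, 7, 8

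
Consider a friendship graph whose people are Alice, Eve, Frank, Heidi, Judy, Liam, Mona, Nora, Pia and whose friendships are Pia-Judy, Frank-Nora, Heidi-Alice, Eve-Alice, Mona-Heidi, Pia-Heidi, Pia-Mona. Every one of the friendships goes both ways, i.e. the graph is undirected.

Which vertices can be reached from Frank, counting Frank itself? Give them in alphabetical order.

Frank, Nora

Start at Frank.
Its neighbours: Nora.
Nothing further is reachable.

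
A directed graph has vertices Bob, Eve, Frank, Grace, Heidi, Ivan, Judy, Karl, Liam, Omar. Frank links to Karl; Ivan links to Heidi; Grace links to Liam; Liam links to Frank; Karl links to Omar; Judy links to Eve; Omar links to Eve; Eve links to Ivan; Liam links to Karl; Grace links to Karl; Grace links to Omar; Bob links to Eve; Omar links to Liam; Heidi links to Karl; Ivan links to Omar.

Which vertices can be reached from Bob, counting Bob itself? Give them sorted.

Start at Bob.
Its neighbours: Eve.
Then their neighbours: Ivan.
Then next layer: Heidi, Omar.
Then next layer: Karl, Liam.
Then next layer: Frank.
Nothing further is reachable.

Bob, Eve, Frank, Heidi, Ivan, Karl, Liam, Omar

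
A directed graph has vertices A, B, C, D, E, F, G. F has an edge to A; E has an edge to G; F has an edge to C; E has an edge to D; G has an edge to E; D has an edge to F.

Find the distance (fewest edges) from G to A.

Distance 0: G.
Distance 1: E.
Distance 2: D.
Distance 3: F.
Distance 4: A, C — contains A.

4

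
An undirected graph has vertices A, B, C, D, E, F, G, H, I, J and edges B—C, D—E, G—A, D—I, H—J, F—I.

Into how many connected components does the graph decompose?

From A: component {A, G}.
From B: component {B, C}.
From D: component {D, E, F, I}.
From H: component {H, J}.
That's 4 components.

4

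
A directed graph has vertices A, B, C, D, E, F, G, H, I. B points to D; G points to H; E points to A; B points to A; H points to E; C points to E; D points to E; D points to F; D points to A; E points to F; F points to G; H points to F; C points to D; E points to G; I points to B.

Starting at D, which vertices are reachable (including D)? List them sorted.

A, D, E, F, G, H

Start at D.
Its neighbours: A, E, F.
Then their neighbours: G.
Then next layer: H.
Nothing further is reachable.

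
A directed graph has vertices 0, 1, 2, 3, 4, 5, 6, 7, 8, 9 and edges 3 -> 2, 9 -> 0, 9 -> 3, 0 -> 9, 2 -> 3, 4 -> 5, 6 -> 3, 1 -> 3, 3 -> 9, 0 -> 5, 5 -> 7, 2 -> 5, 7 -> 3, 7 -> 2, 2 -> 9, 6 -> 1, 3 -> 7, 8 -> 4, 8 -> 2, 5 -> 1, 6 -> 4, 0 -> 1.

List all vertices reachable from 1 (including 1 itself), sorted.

Start at 1.
Its neighbours: 3.
Then their neighbours: 2, 7, 9.
Then next layer: 0, 5.
Nothing further is reachable.

0, 1, 2, 3, 5, 7, 9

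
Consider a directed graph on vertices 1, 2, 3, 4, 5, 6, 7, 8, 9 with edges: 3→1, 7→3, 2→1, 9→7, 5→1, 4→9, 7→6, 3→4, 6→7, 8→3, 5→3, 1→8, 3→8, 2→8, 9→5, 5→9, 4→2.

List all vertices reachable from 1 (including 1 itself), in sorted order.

1, 2, 3, 4, 5, 6, 7, 8, 9

Start at 1.
Its neighbours: 8.
Then their neighbours: 3.
Then next layer: 4.
Then next layer: 2, 9.
Then next layer: 5, 7.
Then next layer: 6.
Every vertex is now reached.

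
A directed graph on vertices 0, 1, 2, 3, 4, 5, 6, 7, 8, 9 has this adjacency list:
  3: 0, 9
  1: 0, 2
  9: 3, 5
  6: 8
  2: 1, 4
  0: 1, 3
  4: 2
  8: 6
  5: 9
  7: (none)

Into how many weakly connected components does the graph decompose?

3

From 0: component {0, 1, 2, 3, 4, 5, 9}.
From 6: component {6, 8}.
From 7: component {7}.
That's 3 components.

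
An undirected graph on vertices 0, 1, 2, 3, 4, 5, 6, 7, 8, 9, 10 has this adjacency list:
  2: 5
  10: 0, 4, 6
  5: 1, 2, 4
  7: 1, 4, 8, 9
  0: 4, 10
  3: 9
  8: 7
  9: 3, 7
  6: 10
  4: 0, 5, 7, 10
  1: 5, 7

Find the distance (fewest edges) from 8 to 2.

4

Distance 0: 8.
Distance 1: 7.
Distance 2: 1, 4, 9.
Distance 3: 0, 3, 5, 10.
Distance 4: 2, 6 — contains 2.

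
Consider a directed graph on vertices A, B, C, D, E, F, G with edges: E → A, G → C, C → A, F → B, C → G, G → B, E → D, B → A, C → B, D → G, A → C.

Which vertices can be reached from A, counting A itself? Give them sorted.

A, B, C, G

Start at A.
Its neighbours: C.
Then their neighbours: B, G.
Nothing further is reachable.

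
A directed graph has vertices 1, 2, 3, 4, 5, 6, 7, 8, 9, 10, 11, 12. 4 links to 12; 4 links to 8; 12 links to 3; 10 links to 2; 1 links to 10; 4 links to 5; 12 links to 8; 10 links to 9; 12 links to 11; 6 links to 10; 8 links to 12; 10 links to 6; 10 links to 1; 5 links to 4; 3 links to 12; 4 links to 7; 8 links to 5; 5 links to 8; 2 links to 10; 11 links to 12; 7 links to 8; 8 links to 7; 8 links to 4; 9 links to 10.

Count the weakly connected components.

2

From 1: component {1, 2, 6, 9, 10}.
From 3: component {3, 4, 5, 7, 8, 11, 12}.
That's 2 components.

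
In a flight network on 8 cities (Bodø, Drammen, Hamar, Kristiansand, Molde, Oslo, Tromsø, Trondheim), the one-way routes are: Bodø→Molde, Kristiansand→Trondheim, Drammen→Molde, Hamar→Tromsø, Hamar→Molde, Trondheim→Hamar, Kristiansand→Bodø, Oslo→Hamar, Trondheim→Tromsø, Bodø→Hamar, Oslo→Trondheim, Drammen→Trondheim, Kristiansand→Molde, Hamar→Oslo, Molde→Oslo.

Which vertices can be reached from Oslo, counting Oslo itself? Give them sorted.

Hamar, Molde, Oslo, Tromsø, Trondheim

Start at Oslo.
Its neighbours: Hamar, Trondheim.
Then their neighbours: Molde, Tromsø.
Nothing further is reachable.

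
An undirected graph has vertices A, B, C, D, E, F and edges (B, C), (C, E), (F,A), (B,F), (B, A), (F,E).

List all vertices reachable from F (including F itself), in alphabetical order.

Start at F.
Its neighbours: A, B, E.
Then their neighbours: C.
Nothing further is reachable.

A, B, C, E, F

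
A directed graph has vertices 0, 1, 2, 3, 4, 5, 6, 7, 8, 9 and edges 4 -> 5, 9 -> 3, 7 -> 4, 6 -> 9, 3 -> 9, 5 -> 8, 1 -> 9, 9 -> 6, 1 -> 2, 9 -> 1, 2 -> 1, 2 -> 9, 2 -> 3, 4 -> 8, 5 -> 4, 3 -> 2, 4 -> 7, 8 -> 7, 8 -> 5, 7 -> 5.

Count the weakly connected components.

3

From 0: component {0}.
From 1: component {1, 2, 3, 6, 9}.
From 4: component {4, 5, 7, 8}.
That's 3 components.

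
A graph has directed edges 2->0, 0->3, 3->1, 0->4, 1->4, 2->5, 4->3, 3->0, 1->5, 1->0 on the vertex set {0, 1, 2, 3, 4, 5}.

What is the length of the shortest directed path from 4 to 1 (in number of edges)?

Distance 0: 4.
Distance 1: 3.
Distance 2: 0, 1 — contains 1.

2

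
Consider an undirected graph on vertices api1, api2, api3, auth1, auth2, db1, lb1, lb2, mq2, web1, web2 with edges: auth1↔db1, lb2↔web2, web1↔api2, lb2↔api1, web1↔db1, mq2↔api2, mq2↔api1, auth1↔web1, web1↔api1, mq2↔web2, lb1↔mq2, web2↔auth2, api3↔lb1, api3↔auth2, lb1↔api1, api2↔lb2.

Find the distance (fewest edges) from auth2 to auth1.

5

Distance 0: auth2.
Distance 1: api3, web2.
Distance 2: lb1, lb2, mq2.
Distance 3: api1, api2.
Distance 4: web1.
Distance 5: auth1, db1 — contains auth1.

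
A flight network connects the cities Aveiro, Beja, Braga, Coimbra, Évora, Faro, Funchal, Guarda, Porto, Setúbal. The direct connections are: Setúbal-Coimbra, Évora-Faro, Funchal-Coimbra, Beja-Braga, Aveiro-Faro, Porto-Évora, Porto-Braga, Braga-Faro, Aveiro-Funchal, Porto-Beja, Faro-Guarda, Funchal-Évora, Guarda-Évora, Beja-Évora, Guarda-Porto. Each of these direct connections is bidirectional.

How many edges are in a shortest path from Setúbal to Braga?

5

Distance 0: Setúbal.
Distance 1: Coimbra.
Distance 2: Funchal.
Distance 3: Aveiro, Évora.
Distance 4: Beja, Faro, Guarda, Porto.
Distance 5: Braga — contains Braga.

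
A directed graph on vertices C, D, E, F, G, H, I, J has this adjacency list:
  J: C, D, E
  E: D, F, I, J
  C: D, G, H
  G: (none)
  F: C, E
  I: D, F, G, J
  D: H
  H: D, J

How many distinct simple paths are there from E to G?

E→D→H→J→C→G
E→F→C→G
E→I→D→H→J→C→G
E→I→F→C→G
E→I→G
E→I→J→C→G
E→J→C→G

7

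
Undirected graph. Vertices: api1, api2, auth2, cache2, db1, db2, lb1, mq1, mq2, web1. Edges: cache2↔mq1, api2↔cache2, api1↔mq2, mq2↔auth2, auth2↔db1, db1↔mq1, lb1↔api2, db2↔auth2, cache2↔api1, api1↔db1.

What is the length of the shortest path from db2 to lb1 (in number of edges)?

6

Distance 0: db2.
Distance 1: auth2.
Distance 2: db1, mq2.
Distance 3: api1, mq1.
Distance 4: cache2.
Distance 5: api2.
Distance 6: lb1 — contains lb1.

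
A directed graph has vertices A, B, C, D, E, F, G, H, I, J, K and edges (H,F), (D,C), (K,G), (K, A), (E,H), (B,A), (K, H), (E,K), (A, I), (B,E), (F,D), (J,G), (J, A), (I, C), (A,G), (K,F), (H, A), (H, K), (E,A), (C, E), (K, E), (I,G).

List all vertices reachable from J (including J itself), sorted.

A, C, D, E, F, G, H, I, J, K

Start at J.
Its neighbours: A, G.
Then their neighbours: I.
Then next layer: C.
Then next layer: E.
Then next layer: H, K.
Then next layer: F.
Then next layer: D.
Nothing further is reachable.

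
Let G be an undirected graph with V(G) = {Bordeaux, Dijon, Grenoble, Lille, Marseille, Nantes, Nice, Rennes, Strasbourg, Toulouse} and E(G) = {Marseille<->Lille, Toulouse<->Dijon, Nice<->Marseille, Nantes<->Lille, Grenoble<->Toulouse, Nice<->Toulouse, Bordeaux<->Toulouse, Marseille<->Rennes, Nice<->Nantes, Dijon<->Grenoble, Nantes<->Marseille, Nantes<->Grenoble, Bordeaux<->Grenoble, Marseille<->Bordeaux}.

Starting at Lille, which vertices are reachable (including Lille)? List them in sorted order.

Start at Lille.
Its neighbours: Marseille, Nantes.
Then their neighbours: Bordeaux, Grenoble, Nice, Rennes.
Then next layer: Dijon, Toulouse.
Nothing further is reachable.

Bordeaux, Dijon, Grenoble, Lille, Marseille, Nantes, Nice, Rennes, Toulouse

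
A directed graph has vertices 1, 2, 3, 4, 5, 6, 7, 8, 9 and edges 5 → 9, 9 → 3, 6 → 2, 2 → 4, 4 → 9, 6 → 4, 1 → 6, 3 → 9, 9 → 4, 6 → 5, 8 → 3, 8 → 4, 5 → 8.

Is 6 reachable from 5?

Explore from 5.
Distance 1: reach 8, 9.
Distance 2: reach 3, 4.
The search from 5 is exhausted; no directed path reaches 6.

No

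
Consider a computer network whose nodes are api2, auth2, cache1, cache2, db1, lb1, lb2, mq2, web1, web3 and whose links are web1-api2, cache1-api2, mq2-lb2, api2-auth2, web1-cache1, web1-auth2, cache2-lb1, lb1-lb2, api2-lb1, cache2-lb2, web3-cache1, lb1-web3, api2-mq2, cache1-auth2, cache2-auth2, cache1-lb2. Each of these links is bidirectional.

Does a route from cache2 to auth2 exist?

Yes

Explore from cache2.
Distance 1: reach auth2, lb1, lb2.
Found auth2.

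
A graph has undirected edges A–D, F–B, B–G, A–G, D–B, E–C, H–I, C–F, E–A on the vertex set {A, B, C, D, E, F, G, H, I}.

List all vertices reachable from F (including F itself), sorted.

Start at F.
Its neighbours: B, C.
Then their neighbours: D, E, G.
Then next layer: A.
Nothing further is reachable.

A, B, C, D, E, F, G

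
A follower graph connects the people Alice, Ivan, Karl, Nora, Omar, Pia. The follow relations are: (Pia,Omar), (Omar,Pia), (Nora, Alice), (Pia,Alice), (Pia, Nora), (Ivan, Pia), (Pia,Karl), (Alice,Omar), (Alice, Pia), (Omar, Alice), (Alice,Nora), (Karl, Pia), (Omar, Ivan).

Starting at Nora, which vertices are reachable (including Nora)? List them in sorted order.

Start at Nora.
Its neighbours: Alice.
Then their neighbours: Omar, Pia.
Then next layer: Ivan, Karl.
Every vertex is now reached.

Alice, Ivan, Karl, Nora, Omar, Pia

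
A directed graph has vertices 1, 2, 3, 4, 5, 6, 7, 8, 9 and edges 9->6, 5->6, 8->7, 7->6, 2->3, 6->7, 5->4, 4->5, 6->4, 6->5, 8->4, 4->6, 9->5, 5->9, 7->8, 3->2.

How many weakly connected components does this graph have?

From 1: component {1}.
From 2: component {2, 3}.
From 4: component {4, 5, 6, 7, 8, 9}.
That's 3 components.

3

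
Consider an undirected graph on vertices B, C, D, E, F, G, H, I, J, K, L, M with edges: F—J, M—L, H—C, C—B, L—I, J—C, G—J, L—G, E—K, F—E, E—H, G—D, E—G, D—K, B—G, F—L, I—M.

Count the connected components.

From B: component {B, C, D, E, F, G, H, I, J, K, L, M}.
That's 1 component.

1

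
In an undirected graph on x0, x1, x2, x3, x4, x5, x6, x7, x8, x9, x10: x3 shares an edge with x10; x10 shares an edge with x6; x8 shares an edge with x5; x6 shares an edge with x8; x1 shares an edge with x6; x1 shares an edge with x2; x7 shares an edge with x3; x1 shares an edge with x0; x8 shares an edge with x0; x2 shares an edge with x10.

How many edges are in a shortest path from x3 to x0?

Distance 0: x3.
Distance 1: x7, x10.
Distance 2: x2, x6.
Distance 3: x1, x8.
Distance 4: x0, x5 — contains x0.

4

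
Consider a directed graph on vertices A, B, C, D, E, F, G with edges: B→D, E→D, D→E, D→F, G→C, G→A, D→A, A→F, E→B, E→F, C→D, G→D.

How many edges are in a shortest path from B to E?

Distance 0: B.
Distance 1: D.
Distance 2: A, E, F — contains E.

2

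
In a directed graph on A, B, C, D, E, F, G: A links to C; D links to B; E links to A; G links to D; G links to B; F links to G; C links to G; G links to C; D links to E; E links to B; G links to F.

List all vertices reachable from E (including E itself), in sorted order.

Start at E.
Its neighbours: A, B.
Then their neighbours: C.
Then next layer: G.
Then next layer: D, F.
Every vertex is now reached.

A, B, C, D, E, F, G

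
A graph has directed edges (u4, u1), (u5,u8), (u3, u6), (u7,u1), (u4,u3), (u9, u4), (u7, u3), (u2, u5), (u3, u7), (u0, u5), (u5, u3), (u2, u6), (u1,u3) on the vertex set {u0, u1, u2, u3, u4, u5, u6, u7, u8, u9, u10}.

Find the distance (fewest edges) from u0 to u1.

Distance 0: u0.
Distance 1: u5.
Distance 2: u3, u8.
Distance 3: u6, u7.
Distance 4: u1 — contains u1.

4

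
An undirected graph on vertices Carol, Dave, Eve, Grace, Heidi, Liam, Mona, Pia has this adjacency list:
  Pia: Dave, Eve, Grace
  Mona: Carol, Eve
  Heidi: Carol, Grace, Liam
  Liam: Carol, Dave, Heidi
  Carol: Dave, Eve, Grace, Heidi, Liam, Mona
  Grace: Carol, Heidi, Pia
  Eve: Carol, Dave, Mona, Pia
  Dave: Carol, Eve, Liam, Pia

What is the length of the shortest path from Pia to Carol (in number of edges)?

Distance 0: Pia.
Distance 1: Dave, Eve, Grace.
Distance 2: Carol, Heidi, Liam, Mona — contains Carol.

2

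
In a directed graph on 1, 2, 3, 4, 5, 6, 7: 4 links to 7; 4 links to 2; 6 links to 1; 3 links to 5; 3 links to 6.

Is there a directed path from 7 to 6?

7 has no outgoing edges, so nothing is reachable from it.

No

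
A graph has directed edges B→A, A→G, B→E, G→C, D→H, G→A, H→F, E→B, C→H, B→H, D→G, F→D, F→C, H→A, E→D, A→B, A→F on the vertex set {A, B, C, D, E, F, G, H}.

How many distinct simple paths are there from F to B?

F→C→H→A→B
F→D→G→A→B
F→D→G→C→H→A→B
F→D→H→A→B

4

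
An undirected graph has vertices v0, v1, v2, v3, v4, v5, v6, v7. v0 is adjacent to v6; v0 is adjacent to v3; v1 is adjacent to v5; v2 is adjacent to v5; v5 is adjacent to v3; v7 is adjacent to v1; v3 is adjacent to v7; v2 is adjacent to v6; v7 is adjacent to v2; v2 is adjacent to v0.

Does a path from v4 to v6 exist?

v4 has no edges, so nothing is reachable from it.

No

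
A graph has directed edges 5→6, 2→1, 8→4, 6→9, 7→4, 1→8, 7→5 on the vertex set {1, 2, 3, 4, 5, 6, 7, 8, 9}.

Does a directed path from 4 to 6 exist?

No

4 has no outgoing edges, so nothing is reachable from it.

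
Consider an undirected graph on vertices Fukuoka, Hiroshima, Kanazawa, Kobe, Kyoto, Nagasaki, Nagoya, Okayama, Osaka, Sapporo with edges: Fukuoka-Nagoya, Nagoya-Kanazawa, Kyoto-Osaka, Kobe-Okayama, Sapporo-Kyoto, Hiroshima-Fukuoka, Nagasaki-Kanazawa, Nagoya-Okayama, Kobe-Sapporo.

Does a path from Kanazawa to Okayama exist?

Explore from Kanazawa.
Distance 1: reach Nagasaki, Nagoya.
Distance 2: reach Fukuoka, Okayama.
Found Okayama.

Yes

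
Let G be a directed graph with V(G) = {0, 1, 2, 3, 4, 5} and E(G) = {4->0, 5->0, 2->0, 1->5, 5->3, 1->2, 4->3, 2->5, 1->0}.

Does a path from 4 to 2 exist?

No

Explore from 4.
Distance 1: reach 0, 3.
The search from 4 is exhausted; no directed path reaches 2.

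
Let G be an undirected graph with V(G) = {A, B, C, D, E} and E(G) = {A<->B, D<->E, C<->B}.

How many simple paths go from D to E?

1

D–E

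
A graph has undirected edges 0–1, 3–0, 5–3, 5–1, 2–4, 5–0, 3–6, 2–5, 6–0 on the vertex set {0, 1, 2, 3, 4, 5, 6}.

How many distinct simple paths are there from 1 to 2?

4

1–0–3–5–2
1–0–5–2
1–0–6–3–5–2
1–5–2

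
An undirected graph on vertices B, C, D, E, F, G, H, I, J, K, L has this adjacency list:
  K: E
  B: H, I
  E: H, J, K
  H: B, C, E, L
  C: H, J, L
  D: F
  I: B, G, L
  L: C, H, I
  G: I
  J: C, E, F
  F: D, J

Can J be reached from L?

Yes

Explore from L.
Distance 1: reach C, H, I.
Distance 2: reach B, E, G, J.
Found J.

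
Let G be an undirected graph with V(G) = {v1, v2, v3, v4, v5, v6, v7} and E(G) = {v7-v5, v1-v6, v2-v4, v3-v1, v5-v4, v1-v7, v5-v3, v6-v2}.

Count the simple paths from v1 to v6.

3

v1–v3–v5–v4–v2–v6
v1–v6
v1–v7–v5–v4–v2–v6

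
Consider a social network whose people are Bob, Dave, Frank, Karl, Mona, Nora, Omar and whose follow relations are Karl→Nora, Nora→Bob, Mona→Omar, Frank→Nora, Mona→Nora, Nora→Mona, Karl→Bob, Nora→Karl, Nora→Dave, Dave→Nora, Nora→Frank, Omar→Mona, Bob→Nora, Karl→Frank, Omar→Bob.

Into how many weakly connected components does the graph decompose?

From Bob: component {Bob, Dave, Frank, Karl, Mona, Nora, Omar}.
That's 1 component.

1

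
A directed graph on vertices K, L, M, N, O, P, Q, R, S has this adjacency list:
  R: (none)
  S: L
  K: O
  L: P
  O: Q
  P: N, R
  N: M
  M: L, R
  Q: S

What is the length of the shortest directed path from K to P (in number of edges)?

5

Distance 0: K.
Distance 1: O.
Distance 2: Q.
Distance 3: S.
Distance 4: L.
Distance 5: P — contains P.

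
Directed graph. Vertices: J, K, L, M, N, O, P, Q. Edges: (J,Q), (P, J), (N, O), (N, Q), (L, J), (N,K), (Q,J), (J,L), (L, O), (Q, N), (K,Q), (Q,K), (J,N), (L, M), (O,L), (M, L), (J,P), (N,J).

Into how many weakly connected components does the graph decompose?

From J: component {J, K, L, M, N, O, P, Q}.
That's 1 component.

1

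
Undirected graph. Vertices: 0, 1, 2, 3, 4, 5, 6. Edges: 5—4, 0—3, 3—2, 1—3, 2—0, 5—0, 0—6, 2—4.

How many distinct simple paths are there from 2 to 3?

3

2–0–3
2–3
2–4–5–0–3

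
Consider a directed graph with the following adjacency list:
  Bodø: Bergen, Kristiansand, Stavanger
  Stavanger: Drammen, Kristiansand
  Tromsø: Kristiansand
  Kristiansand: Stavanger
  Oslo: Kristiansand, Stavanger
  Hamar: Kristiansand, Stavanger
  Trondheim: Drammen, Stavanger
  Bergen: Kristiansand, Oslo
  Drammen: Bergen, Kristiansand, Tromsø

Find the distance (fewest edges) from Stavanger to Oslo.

Distance 0: Stavanger.
Distance 1: Drammen, Kristiansand.
Distance 2: Bergen, Tromsø.
Distance 3: Oslo — contains Oslo.

3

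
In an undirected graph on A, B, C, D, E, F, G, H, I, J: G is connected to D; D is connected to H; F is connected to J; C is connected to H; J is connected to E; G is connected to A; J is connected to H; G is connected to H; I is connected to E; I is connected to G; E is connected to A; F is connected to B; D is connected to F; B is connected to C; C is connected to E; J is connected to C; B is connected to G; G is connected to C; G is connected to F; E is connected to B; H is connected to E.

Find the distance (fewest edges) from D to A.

Distance 0: D.
Distance 1: F, G, H.
Distance 2: A, B, C, E, I, J — contains A.

2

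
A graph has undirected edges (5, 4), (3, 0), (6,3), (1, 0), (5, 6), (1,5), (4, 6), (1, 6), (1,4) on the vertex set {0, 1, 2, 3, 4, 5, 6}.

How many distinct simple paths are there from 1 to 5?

7

1–0–3–6–4–5
1–0–3–6–5
1–4–5
1–4–6–5
1–5
1–6–4–5
1–6–5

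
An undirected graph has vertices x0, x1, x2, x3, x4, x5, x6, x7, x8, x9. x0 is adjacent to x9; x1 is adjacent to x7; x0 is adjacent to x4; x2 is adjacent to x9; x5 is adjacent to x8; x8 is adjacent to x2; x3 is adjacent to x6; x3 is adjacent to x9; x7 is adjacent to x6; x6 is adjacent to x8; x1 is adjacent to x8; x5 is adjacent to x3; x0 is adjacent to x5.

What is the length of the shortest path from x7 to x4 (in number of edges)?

5

Distance 0: x7.
Distance 1: x1, x6.
Distance 2: x3, x8.
Distance 3: x2, x5, x9.
Distance 4: x0.
Distance 5: x4 — contains x4.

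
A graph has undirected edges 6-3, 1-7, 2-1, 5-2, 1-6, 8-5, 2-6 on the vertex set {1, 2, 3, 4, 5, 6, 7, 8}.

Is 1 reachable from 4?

4 has no edges, so nothing is reachable from it.

No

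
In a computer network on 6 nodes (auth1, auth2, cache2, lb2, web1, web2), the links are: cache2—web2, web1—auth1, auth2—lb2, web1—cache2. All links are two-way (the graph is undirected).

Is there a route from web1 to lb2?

No

Explore from web1.
Distance 1: reach auth1, cache2.
Distance 2: reach web2.
The search is exhausted without reaching lb2; it lies in a different component.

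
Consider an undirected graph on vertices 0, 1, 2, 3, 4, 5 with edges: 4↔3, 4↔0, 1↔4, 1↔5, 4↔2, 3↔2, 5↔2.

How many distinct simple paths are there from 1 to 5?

3

1–4–2–5
1–4–3–2–5
1–5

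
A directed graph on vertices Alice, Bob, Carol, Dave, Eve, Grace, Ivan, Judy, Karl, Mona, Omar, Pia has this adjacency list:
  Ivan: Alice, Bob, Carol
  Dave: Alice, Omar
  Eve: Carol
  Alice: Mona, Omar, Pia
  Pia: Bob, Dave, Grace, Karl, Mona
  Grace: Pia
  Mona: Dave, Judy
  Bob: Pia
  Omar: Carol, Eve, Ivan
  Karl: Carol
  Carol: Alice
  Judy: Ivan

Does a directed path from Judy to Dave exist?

Yes

Explore from Judy.
Distance 1: reach Ivan.
Distance 2: reach Alice, Bob, Carol.
Distance 3: reach Mona, Omar, Pia.
Distance 4: reach Dave, Eve, Grace, Karl.
Found Dave.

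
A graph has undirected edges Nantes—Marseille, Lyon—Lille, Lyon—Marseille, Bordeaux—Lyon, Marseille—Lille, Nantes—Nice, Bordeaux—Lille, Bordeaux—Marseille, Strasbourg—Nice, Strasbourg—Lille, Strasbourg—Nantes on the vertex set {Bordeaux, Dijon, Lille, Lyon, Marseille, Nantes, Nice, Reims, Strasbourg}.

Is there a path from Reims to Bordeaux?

No

Reims has no edges, so nothing is reachable from it.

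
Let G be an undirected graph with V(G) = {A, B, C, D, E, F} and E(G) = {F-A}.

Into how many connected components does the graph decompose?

From A: component {A, F}.
From B: component {B}.
From C: component {C}.
From D: component {D}.
From E: component {E}.
That's 5 components.

5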